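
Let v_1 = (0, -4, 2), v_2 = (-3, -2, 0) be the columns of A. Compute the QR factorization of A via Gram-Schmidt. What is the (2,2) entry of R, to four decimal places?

q_1 = v_1/‖v_1‖ = (0, -4, 2)/4.4721 = (0.0000, -0.8944, 0.4472).
r_{12} = q_1·v_2 = 1.7889.
u_2 = v_2 − 1.7889·q_1 = (-3.0000, -0.4000, -0.8000).
r_{22} = ‖u_2‖ = 3.1305.

r_{22} = 3.1305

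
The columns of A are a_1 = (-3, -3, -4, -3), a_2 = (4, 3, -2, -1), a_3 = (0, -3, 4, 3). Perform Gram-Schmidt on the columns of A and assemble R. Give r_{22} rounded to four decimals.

a_1 = (-3, -3, -4, -3); ‖a_1‖ = 6.5574, so e_1 = (-0.4575, -0.4575, -0.6100, -0.4575).
e_1·a_2 = (-0.4575)·4 + (-0.4575)·3 + (-0.6100)·(-2) + (-0.4575)·(-1) = -1.5250.
u_2 = a_2 + 1.5250·e_1 = (3.3023, 2.3023, -2.9302, -1.6977).
r_{22} = ‖u_2‖ = 5.2606.

r_{22} = 5.2606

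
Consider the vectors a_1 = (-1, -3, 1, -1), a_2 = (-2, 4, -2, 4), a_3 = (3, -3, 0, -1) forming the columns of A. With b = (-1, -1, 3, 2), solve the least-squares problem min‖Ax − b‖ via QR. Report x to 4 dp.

x = (0.8729, 0.3150, -0.0621)

a_1 = (-1, -3, 1, -1); ‖a_1‖ = 3.4641, so e_1 = (-0.2887, -0.8660, 0.2887, -0.2887).
e_1·a_2 = (-0.2887)·(-2) + (-0.8660)·4 + 0.2887·(-2) + (-0.2887)·4 = -4.6188.
u_2 = a_2 + 4.6188·e_1 = (-3.3333, 0.0000, -0.6667, 2.6667).
‖u_2‖ = 4.3205, so e_2 = (-0.7715, 0.0000, -0.1543, 0.6172).
e_1·a_3 = (-0.2887)·3 + (-0.8660)·(-3) + 0.2887·0 + (-0.2887)·(-1) = 2.0207; e_2·a_3 = (-0.7715)·3 + (0.0000)·(-3) + (-0.1543)·0 + 0.6172·(-1) = -2.9318.
u_3 = a_3 − 2.0207·e_1 + 2.9318·e_2 = (1.3214, -1.2500, -1.0357, 1.3929).
‖u_3‖ = 2.5142, so e_3 = (0.5256, -0.4972, -0.4119, 0.5540).
Qᵀb = (1.4434, 1.5430, -0.1563).
Back-substitute: x_3 = -0.1563/2.5142 = -0.0621.
x_2 = (1.5430 + 2.9318·(-0.0621))/4.3205 = 0.3150.
x_1 = (1.4434 + 4.6188·0.3150 − 2.0207·(-0.0621))/3.4641 = 0.8729.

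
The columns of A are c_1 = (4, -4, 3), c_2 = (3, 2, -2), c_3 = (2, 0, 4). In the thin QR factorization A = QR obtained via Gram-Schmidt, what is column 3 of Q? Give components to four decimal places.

e_3 = (0.0760, 0.6458, 0.7597)

c_1 = (4, -4, 3); ‖c_1‖ = 6.4031, so e_1 = (0.6247, -0.6247, 0.4685).
e_1·c_2 = 0.6247·3 + (-0.6247)·2 + 0.4685·(-2) = -0.3123.
u_2 = c_2 + 0.3123·e_1 = (3.1951, 1.8049, -1.8537).
‖u_2‖ = 4.1113, so e_2 = (0.7772, 0.4390, -0.4509).
e_1·c_3 = 0.6247·2 + (-0.6247)·0 + 0.4685·4 = 3.1235; e_2·c_3 = 0.7772·2 + 0.4390·0 + (-0.4509)·4 = -0.2492.
u_3 = c_3 − 3.1235·e_1 + 0.2492·e_2 = (0.2424, 2.0606, 2.4242).
‖u_3‖ = 3.1909, so e_3 = (0.0760, 0.6458, 0.7597).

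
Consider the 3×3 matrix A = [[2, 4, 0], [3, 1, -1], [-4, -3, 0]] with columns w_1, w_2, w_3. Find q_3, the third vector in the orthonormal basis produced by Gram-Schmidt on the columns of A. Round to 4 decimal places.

w_1 = (2, 3, -4); ‖w_1‖ = 5.3852, so q_1 = (0.3714, 0.5571, -0.7428).
q_1·w_2 = 0.3714·4 + 0.5571·1 + (-0.7428)·(-3) = 4.2710.
u_2 = w_2 − 4.2710·q_1 = (2.4138, -1.3793, 0.1724).
‖u_2‖ = 2.7854, so q_2 = (0.8666, -0.4952, 0.0619).
q_1·w_3 = 0.3714·0 + 0.5571·(-1) + (-0.7428)·0 = -0.5571; q_2·w_3 = 0.8666·0 + (-0.4952)·(-1) + 0.0619·0 = 0.4952.
u_3 = w_3 + 0.5571·q_1 − 0.4952·q_2 = (-0.2222, -0.4444, -0.4444).
‖u_3‖ = 0.6667, so q_3 = (-0.3333, -0.6667, -0.6667).

q_3 = (-0.3333, -0.6667, -0.6667)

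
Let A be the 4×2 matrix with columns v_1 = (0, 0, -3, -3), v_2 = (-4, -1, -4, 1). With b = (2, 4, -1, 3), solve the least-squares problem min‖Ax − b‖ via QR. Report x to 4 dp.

x = (-0.2994, -0.0678)

v_1 = (0, 0, -3, -3); ‖v_1‖ = 4.2426, so q_1 = (0.0000, 0.0000, -0.7071, -0.7071).
q_1·v_2 = 0.0000·(-4) + 0.0000·(-1) + (-0.7071)·(-4) + (-0.7071)·1 = 2.1213.
u_2 = v_2 − 2.1213·q_1 = (-4.0000, -1.0000, -2.5000, 2.5000).
‖u_2‖ = 5.4314, so q_2 = (-0.7365, -0.1841, -0.4603, 0.4603).
Qᵀb = (-1.4142, -0.3682).
Back-substitute: x_2 = -0.3682/5.4314 = -0.0678.
x_1 = (-1.4142 − 2.1213·(-0.0678))/4.2426 = -0.2994.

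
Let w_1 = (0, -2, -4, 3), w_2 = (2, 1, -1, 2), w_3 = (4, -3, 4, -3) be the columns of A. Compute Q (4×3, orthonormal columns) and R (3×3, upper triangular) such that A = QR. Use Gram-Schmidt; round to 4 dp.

Q = [[0.0000, 0.7164, 0.6427], [-0.3714, 0.5559, -0.7113], [-0.7428, 0.0371, 0.2246], [0.5571, 0.4200, -0.1748]], R = [[5.3852, 1.4856, -3.5282], [0.0000, 2.7916, 0.0865], [0.0000, 0.0000, 6.1273]]

w_1 = (0, -2, -4, 3); ‖w_1‖ = 5.3852, so e_1 = (0.0000, -0.3714, -0.7428, 0.5571).
e_1·w_2 = 0.0000·2 + (-0.3714)·1 + (-0.7428)·(-1) + 0.5571·2 = 1.4856.
u_2 = w_2 − 1.4856·e_1 = (2.0000, 1.5517, 0.1034, 1.1724).
‖u_2‖ = 2.7916, so e_2 = (0.7164, 0.5559, 0.0371, 0.4200).
e_1·w_3 = 0.0000·4 + (-0.3714)·(-3) + (-0.7428)·4 + 0.5571·(-3) = -3.5282; e_2·w_3 = 0.7164·4 + 0.5559·(-3) + 0.0371·4 + 0.4200·(-3) = 0.0865.
u_3 = w_3 + 3.5282·e_1 − 0.0865·e_2 = (3.9381, -4.3584, 1.3761, -1.0708).
‖u_3‖ = 6.1273, so e_3 = (0.6427, -0.7113, 0.2246, -0.1748).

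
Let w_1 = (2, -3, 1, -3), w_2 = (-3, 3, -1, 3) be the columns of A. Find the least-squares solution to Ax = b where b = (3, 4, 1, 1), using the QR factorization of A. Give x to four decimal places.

q_1 = w_1/‖w_1‖ = (2, -3, 1, -3)/4.7958 = (0.4170, -0.6255, 0.2085, -0.6255).
r_{12} = q_1·w_2 = -5.2129.
u_2 = w_2 + 5.2129·q_1 = (-0.8261, -0.2609, 0.0870, -0.2609).
‖u_2‖ = 0.9089, so q_2 = (-0.9089, -0.2870, 0.0957, -0.2870).
Qᵀb = (-1.6681, -4.0661).
Back-substitute: x_2 = -4.0661/0.9089 = -4.4737.
x_1 = (-1.6681 + 5.2129·(-4.4737))/4.7958 = -5.2105.

x = (-5.2105, -4.4737)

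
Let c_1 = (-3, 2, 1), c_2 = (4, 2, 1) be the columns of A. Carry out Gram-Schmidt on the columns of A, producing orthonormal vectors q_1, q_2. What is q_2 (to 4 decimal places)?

q_1 = c_1/‖c_1‖ = (-3, 2, 1)/3.7417 = (-0.8018, 0.5345, 0.2673).
r_{12} = q_1·c_2 = -1.8708.
u_2 = c_2 + 1.8708·q_1 = (2.5000, 3.0000, 1.5000).
‖u_2‖ = 4.1833, so q_2 = (0.5976, 0.7171, 0.3586).

q_2 = (0.5976, 0.7171, 0.3586)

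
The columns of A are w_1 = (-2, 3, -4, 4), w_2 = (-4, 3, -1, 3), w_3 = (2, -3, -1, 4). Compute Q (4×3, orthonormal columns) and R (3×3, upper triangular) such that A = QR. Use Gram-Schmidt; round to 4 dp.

e_1 = w_1/‖w_1‖ = (-2, 3, -4, 4)/6.7082 = (-0.2981, 0.4472, -0.5963, 0.5963).
r_{12} = e_1·w_2 = 4.9193.
u_2 = w_2 − 4.9193·e_1 = (-2.5333, 0.8000, 1.9333, 0.0667).
‖u_2‖ = 3.2863, so e_2 = (-0.7709, 0.2434, 0.5883, 0.0203).
r_{13} = e_1·w_3 = 1.0435; r_{23} = e_2·w_3 = -2.7792.
u_3 = w_3 − 1.0435·e_1 + 2.7792·e_2 = (0.1687, -2.7901, 1.2572, 3.4342).
‖u_3‖ = 4.6030, so e_3 = (0.0367, -0.6062, 0.2731, 0.7461).

Q = [[-0.2981, -0.7709, 0.0367], [0.4472, 0.2434, -0.6062], [-0.5963, 0.5883, 0.2731], [0.5963, 0.0203, 0.7461]], R = [[6.7082, 4.9193, 1.0435], [0.0000, 3.2863, -2.7792], [0.0000, 0.0000, 4.6030]]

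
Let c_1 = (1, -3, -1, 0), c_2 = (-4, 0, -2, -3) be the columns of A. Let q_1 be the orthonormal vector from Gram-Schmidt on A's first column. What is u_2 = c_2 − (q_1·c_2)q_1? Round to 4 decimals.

c_1 = (1, -3, -1, 0); ‖c_1‖ = 3.3166, so q_1 = (0.3015, -0.9045, -0.3015, 0.0000).
q_1·c_2 = 0.3015·(-4) + (-0.9045)·0 + (-0.3015)·(-2) + 0.0000·(-3) = -0.6030.
u_2 = c_2 + 0.6030·q_1 = (-3.8182, -0.5455, -2.1818, -3.0000).

u_2 = (-3.8182, -0.5455, -2.1818, -3.0000)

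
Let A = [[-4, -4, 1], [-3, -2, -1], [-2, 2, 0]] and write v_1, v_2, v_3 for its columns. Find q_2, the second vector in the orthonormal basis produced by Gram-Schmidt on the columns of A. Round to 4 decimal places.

v_1 = (-4, -3, -2); ‖v_1‖ = 5.3852, so q_1 = (-0.7428, -0.5571, -0.3714).
q_1·v_2 = (-0.7428)·(-4) + (-0.5571)·(-2) + (-0.3714)·2 = 3.3425.
u_2 = v_2 − 3.3425·q_1 = (-1.5172, -0.1379, 3.2414).
‖u_2‖ = 3.5816, so q_2 = (-0.4236, -0.0385, 0.9050).

q_2 = (-0.4236, -0.0385, 0.9050)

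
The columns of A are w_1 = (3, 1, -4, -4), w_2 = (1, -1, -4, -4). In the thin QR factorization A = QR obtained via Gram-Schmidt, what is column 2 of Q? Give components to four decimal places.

q_2 = (-0.5614, -0.7111, -0.2994, -0.2994)

w_1 = (3, 1, -4, -4); ‖w_1‖ = 6.4807, so q_1 = (0.4629, 0.1543, -0.6172, -0.6172).
q_1·w_2 = 0.4629·1 + 0.1543·(-1) + (-0.6172)·(-4) + (-0.6172)·(-4) = 5.2463.
u_2 = w_2 − 5.2463·q_1 = (-1.4286, -1.8095, -0.7619, -0.7619).
‖u_2‖ = 2.5448, so q_2 = (-0.5614, -0.7111, -0.2994, -0.2994).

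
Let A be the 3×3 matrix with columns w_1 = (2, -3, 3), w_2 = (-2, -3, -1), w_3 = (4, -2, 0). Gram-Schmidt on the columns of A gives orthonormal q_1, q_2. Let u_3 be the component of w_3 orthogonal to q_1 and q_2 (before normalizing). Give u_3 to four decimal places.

u_3 = (2.2105, -0.7368, -2.2105)

q_1 = w_1/‖w_1‖ = (2, -3, 3)/4.6904 = (0.4264, -0.6396, 0.6396).
r_{12} = q_1·w_2 = 0.4264.
u_2 = w_2 − 0.4264·q_1 = (-2.1818, -2.7273, -1.2727).
‖u_2‖ = 3.7173, so q_2 = (-0.5869, -0.7337, -0.3424).
r_{13} = q_1·w_3 = 2.9848; r_{23} = q_2·w_3 = -0.8804.
u_3 = w_3 − 2.9848·q_1 + 0.8804·q_2 = (2.2105, -0.7368, -2.2105).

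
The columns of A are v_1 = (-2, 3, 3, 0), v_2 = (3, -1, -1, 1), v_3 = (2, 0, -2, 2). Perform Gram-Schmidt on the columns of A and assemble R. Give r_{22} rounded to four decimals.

r_{22} = 2.3355

v_1 = (-2, 3, 3, 0); ‖v_1‖ = 4.6904, so e_1 = (-0.4264, 0.6396, 0.6396, 0.0000).
e_1·v_2 = (-0.4264)·3 + 0.6396·(-1) + 0.6396·(-1) + 0.0000·1 = -2.5584.
u_2 = v_2 + 2.5584·e_1 = (1.9091, 0.6364, 0.6364, 1.0000).
r_{22} = ‖u_2‖ = 2.3355.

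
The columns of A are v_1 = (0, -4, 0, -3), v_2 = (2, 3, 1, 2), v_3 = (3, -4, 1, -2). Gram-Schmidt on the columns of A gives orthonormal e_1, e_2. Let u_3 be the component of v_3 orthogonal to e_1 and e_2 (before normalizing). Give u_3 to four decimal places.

v_1 = (0, -4, 0, -3); ‖v_1‖ = 5.0000, so e_1 = (0.0000, -0.8000, 0.0000, -0.6000).
e_1·v_2 = 0.0000·2 + (-0.8000)·3 + 0.0000·1 + (-0.6000)·2 = -3.6000.
u_2 = v_2 + 3.6000·e_1 = (2.0000, 0.1200, 1.0000, -0.1600).
‖u_2‖ = 2.2450, so e_2 = (0.8909, 0.0535, 0.4454, -0.0713).
e_1·v_3 = 0.0000·3 + (-0.8000)·(-4) + 0.0000·1 + (-0.6000)·(-2) = 4.4000; e_2·v_3 = 0.8909·3 + 0.0535·(-4) + 0.4454·1 + (-0.0713)·(-2) = 3.0468.
u_3 = v_3 − 4.4000·e_1 − 3.0468·e_2 = (0.2857, -0.6429, -0.3571, 0.8571).

u_3 = (0.2857, -0.6429, -0.3571, 0.8571)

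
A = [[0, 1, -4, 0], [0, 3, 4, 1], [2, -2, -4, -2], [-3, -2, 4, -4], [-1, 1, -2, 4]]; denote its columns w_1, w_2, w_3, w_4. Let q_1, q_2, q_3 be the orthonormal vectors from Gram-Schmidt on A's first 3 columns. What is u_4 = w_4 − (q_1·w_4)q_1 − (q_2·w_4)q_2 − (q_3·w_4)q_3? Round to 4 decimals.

w_1 = (0, 0, 2, -3, -1); ‖w_1‖ = 3.7417, so q_1 = (0.0000, 0.0000, 0.5345, -0.8018, -0.2673).
q_1·w_2 = 0.0000·1 + 0.0000·3 + 0.5345·(-2) + (-0.8018)·(-2) + (-0.2673)·1 = 0.2673.
u_2 = w_2 − 0.2673·q_1 = (1.0000, 3.0000, -2.1429, -1.7857, 1.0714).
‖u_2‖ = 4.3507, so q_2 = (0.2298, 0.6895, -0.4925, -0.4104, 0.2463).
q_1·w_3 = 0.0000·(-4) + 0.0000·4 + 0.5345·(-4) + (-0.8018)·4 + (-0.2673)·(-2) = -4.8107; q_2·w_3 = 0.2298·(-4) + 0.6895·4 + (-0.4925)·(-4) + (-0.4104)·4 + 0.2463·(-2) = 1.6746.
u_3 = w_3 + 4.8107·q_1 − 1.6746·q_2 = (-4.3849, 2.8453, -0.6038, 0.8302, -3.6981).
‖u_3‖ = 6.4848, so q_3 = (-0.6762, 0.4388, -0.0931, 0.1280, -0.5703).
q_1·w_4 = 0.0000·0 + 0.0000·1 + 0.5345·(-2) + (-0.8018)·(-4) + (-0.2673)·4 = 1.0690; q_2·w_4 = 0.2298·0 + 0.6895·1 + (-0.4925)·(-2) + (-0.4104)·(-4) + 0.2463·4 = 4.3014; q_3·w_4 = (-0.6762)·0 + 0.4388·1 + (-0.0931)·(-2) + 0.1280·(-4) + (-0.5703)·4 = -2.1682.
u_4 = w_4 − 1.0690·q_1 − 4.3014·q_2 + 2.1682·q_3 = (-2.4548, -1.0147, -0.6547, -1.0998, 1.9899).

u_4 = (-2.4548, -1.0147, -0.6547, -1.0998, 1.9899)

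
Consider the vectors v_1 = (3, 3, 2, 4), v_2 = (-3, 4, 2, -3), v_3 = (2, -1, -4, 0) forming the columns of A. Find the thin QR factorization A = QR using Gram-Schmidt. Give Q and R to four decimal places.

Q = [[0.4867, -0.4263, 0.3293], [0.4867, 0.7192, 0.4791], [0.3244, 0.3704, -0.7851], [0.6489, -0.4048, -0.2138]], R = [[6.1644, -0.8111, -0.8111], [0.0000, 6.1108, -3.0533], [0.0000, 0.0000, 3.3196]]

v_1 = (3, 3, 2, 4); ‖v_1‖ = 6.1644, so q_1 = (0.4867, 0.4867, 0.3244, 0.6489).
q_1·v_2 = 0.4867·(-3) + 0.4867·4 + 0.3244·2 + 0.6489·(-3) = -0.8111.
u_2 = v_2 + 0.8111·q_1 = (-2.6053, 4.3947, 2.2632, -2.4737).
‖u_2‖ = 6.1108, so q_2 = (-0.4263, 0.7192, 0.3704, -0.4048).
q_1·v_3 = 0.4867·2 + 0.4867·(-1) + 0.3244·(-4) + 0.6489·0 = -0.8111; q_2·v_3 = (-0.4263)·2 + 0.7192·(-1) + 0.3704·(-4) + (-0.4048)·0 = -3.0533.
u_3 = v_3 + 0.8111·q_1 + 3.0533·q_2 = (1.0930, 1.5906, -2.6061, -0.7097).
‖u_3‖ = 3.3196, so q_3 = (0.3293, 0.4791, -0.7851, -0.2138).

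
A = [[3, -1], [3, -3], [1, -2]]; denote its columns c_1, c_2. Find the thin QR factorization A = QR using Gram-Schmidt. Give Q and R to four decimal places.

Q = [[0.6882, 0.6307], [0.6882, -0.4113], [0.2294, -0.6581]], R = [[4.3589, -3.2118], [0.0000, 1.9194]]

c_1 = (3, 3, 1); ‖c_1‖ = 4.3589, so e_1 = (0.6882, 0.6882, 0.2294).
e_1·c_2 = 0.6882·(-1) + 0.6882·(-3) + 0.2294·(-2) = -3.2118.
u_2 = c_2 + 3.2118·e_1 = (1.2105, -0.7895, -1.2632).
‖u_2‖ = 1.9194, so e_2 = (0.6307, -0.4113, -0.6581).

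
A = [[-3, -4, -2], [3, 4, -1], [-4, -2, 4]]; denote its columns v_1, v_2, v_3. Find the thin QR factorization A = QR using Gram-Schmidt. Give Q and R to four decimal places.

Q = [[-0.5145, -0.4851, -0.7071], [0.5145, 0.4851, -0.7071], [-0.6860, 0.7276, 0.0000]], R = [[5.8310, 5.4880, -2.2295], [0.0000, 2.4254, 3.3955], [0.0000, 0.0000, 2.1213]]

q_1 = v_1/‖v_1‖ = (-3, 3, -4)/5.8310 = (-0.5145, 0.5145, -0.6860).
r_{12} = q_1·v_2 = 5.4880.
u_2 = v_2 − 5.4880·q_1 = (-1.1765, 1.1765, 1.7647).
‖u_2‖ = 2.4254, so q_2 = (-0.4851, 0.4851, 0.7276).
r_{13} = q_1·v_3 = -2.2295; r_{23} = q_2·v_3 = 3.3955.
u_3 = v_3 + 2.2295·q_1 − 3.3955·q_2 = (-1.5000, -1.5000, 0.0000).
‖u_3‖ = 2.1213, so q_3 = (-0.7071, -0.7071, 0.0000).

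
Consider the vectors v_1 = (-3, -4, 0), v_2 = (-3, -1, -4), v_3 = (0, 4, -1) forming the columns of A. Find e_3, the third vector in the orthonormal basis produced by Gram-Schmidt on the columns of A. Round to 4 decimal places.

e_3 = (-0.7295, 0.5472, 0.4104)

v_1 = (-3, -4, 0); ‖v_1‖ = 5.0000, so e_1 = (-0.6000, -0.8000, 0.0000).
e_1·v_2 = (-0.6000)·(-3) + (-0.8000)·(-1) + 0.0000·(-4) = 2.6000.
u_2 = v_2 − 2.6000·e_1 = (-1.4400, 1.0800, -4.0000).
‖u_2‖ = 4.3863, so e_2 = (-0.3283, 0.2462, -0.9119).
e_1·v_3 = (-0.6000)·0 + (-0.8000)·4 + 0.0000·(-1) = -3.2000; e_2·v_3 = (-0.3283)·0 + 0.2462·4 + (-0.9119)·(-1) = 1.8968.
u_3 = v_3 + 3.2000·e_1 − 1.8968·e_2 = (-1.2973, 0.9730, 0.7297).
‖u_3‖ = 1.7782, so e_3 = (-0.7295, 0.5472, 0.4104).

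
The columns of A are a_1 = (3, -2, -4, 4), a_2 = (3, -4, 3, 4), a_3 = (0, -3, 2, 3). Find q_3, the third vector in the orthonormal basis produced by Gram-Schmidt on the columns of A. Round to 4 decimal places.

q_3 = (-0.8578, -0.3190, -0.0912, 0.3926)

a_1 = (3, -2, -4, 4); ‖a_1‖ = 6.7082, so q_1 = (0.4472, -0.2981, -0.5963, 0.5963).
q_1·a_2 = 0.4472·3 + (-0.2981)·(-4) + (-0.5963)·3 + 0.5963·4 = 3.1305.
u_2 = a_2 − 3.1305·q_1 = (1.6000, -3.0667, 4.8667, 2.1333).
‖u_2‖ = 6.3403, so q_2 = (0.2524, -0.4837, 0.7676, 0.3365).
q_1·a_3 = 0.4472·0 + (-0.2981)·(-3) + (-0.5963)·2 + 0.5963·3 = 1.4907; q_2·a_3 = 0.2524·0 + (-0.4837)·(-3) + 0.7676·2 + 0.3365·3 = 3.9956.
u_3 = a_3 − 1.4907·q_1 − 3.9956·q_2 = (-1.6750, -0.6230, -0.1780, 0.7667).
‖u_3‖ = 1.9527, so q_3 = (-0.8578, -0.3190, -0.0912, 0.3926).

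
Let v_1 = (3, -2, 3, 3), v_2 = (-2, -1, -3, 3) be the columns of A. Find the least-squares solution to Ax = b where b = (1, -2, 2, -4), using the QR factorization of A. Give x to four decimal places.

x = (-0.0703, -0.7948)

v_1 = (3, -2, 3, 3); ‖v_1‖ = 5.5678, so e_1 = (0.5388, -0.3592, 0.5388, 0.5388).
e_1·v_2 = 0.5388·(-2) + (-0.3592)·(-1) + 0.5388·(-3) + 0.5388·3 = -0.7184.
u_2 = v_2 + 0.7184·e_1 = (-1.6129, -1.2581, -2.6129, 3.3871).
‖u_2‖ = 4.7417, so e_2 = (-0.3402, -0.2653, -0.5510, 0.7143).
Qᵀb = (0.1796, -3.7689).
Back-substitute: x_2 = -3.7689/4.7417 = -0.7948.
x_1 = (0.1796 + 0.7184·(-0.7948))/5.5678 = -0.0703.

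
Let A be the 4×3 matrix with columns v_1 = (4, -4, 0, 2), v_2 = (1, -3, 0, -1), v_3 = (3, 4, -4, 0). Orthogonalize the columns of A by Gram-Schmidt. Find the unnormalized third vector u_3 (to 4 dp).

v_1 = (4, -4, 0, 2); ‖v_1‖ = 6.0000, so q_1 = (0.6667, -0.6667, 0.0000, 0.3333).
q_1·v_2 = 0.6667·1 + (-0.6667)·(-3) + 0.0000·0 + 0.3333·(-1) = 2.3333.
u_2 = v_2 − 2.3333·q_1 = (-0.5556, -1.4444, 0.0000, -1.7778).
‖u_2‖ = 2.3570, so q_2 = (-0.2357, -0.6128, 0.0000, -0.7542).
q_1·v_3 = 0.6667·3 + (-0.6667)·4 + 0.0000·(-4) + 0.3333·0 = -0.6667; q_2·v_3 = (-0.2357)·3 + (-0.6128)·4 + 0.0000·(-4) + (-0.7542)·0 = -3.1584.
u_3 = v_3 + 0.6667·q_1 + 3.1584·q_2 = (2.7000, 1.6200, -4.0000, -2.1600).

u_3 = (2.7000, 1.6200, -4.0000, -2.1600)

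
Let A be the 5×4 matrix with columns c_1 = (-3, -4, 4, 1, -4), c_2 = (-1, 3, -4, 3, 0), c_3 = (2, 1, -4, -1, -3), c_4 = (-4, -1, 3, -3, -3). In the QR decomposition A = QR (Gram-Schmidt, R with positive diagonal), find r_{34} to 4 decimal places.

q_1 = c_1/‖c_1‖ = (-3, -4, 4, 1, -4)/7.6158 = (-0.3939, -0.5252, 0.5252, 0.1313, -0.5252).
r_{12} = q_1·c_2 = -2.8887.
u_2 = c_2 + 2.8887·q_1 = (-2.1379, 1.4828, -2.4828, 3.3793, -1.5172).
‖u_2‖ = 5.1629, so q_2 = (-0.4141, 0.2872, -0.4809, 0.6545, -0.2939).
r_{13} = q_1·c_3 = -1.9696; r_{23} = q_2·c_3 = 1.6096.
u_3 = c_3 + 1.9696·q_1 − 1.6096·q_2 = (1.8907, -0.4968, -2.1915, -1.7950, -3.5614).
‖u_3‖ = 4.9528, so q_3 = (0.3817, -0.1003, -0.4425, -0.3624, -0.7191).
r_{34} = q_3·c_4 = 0.4904.

r_{34} = 0.4904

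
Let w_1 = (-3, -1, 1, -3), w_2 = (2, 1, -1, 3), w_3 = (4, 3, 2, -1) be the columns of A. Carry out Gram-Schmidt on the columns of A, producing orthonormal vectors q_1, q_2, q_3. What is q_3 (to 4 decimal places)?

q_1 = w_1/‖w_1‖ = (-3, -1, 1, -3)/4.4721 = (-0.6708, -0.2236, 0.2236, -0.6708).
r_{12} = q_1·w_2 = -3.8013.
u_2 = w_2 + 3.8013·q_1 = (-0.5500, 0.1500, -0.1500, 0.4500).
‖u_2‖ = 0.7416, so q_2 = (-0.7416, 0.2023, -0.2023, 0.6068).
r_{13} = q_1·w_3 = -2.2361; r_{23} = q_2·w_3 = -3.3710.
u_3 = w_3 + 2.2361·q_1 + 3.3710·q_2 = (0.0000, 3.1818, 1.8182, -0.4545).
‖u_3‖ = 3.6927, so q_3 = (0.0000, 0.8616, 0.4924, -0.1231).

q_3 = (0.0000, 0.8616, 0.4924, -0.1231)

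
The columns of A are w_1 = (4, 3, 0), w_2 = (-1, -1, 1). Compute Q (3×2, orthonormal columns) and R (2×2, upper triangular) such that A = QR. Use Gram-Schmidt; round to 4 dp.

Q = [[0.8000, 0.1177], [0.6000, -0.1569], [0.0000, 0.9806]], R = [[5.0000, -1.4000], [0.0000, 1.0198]]

e_1 = w_1/‖w_1‖ = (4, 3, 0)/5.0000 = (0.8000, 0.6000, 0.0000).
r_{12} = e_1·w_2 = -1.4000.
u_2 = w_2 + 1.4000·e_1 = (0.1200, -0.1600, 1.0000).
‖u_2‖ = 1.0198, so e_2 = (0.1177, -0.1569, 0.9806).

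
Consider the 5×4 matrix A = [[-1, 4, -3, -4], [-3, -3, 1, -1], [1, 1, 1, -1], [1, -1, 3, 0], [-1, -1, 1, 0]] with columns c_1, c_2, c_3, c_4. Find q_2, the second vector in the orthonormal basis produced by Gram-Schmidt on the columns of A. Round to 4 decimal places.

c_1 = (-1, -3, 1, 1, -1); ‖c_1‖ = 3.6056, so q_1 = (-0.2774, -0.8321, 0.2774, 0.2774, -0.2774).
q_1·c_2 = (-0.2774)·4 + (-0.8321)·(-3) + 0.2774·1 + 0.2774·(-1) + (-0.2774)·(-1) = 1.6641.
u_2 = c_2 − 1.6641·q_1 = (4.4615, -1.6154, 0.5385, -1.4615, -0.5385).
‖u_2‖ = 5.0230, so q_2 = (0.8882, -0.3216, 0.1072, -0.2910, -0.1072).

q_2 = (0.8882, -0.3216, 0.1072, -0.2910, -0.1072)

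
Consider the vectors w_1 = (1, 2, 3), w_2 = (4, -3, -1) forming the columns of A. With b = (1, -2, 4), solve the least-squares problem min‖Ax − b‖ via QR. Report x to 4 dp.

x = (0.7788, 0.3805)

w_1 = (1, 2, 3); ‖w_1‖ = 3.7417, so e_1 = (0.2673, 0.5345, 0.8018).
e_1·w_2 = 0.2673·4 + 0.5345·(-3) + 0.8018·(-1) = -1.3363.
u_2 = w_2 + 1.3363·e_1 = (4.3571, -2.2857, 0.0714).
‖u_2‖ = 4.9208, so e_2 = (0.8855, -0.4645, 0.0145).
Qᵀb = (2.4054, 1.8725).
Back-substitute: x_2 = 1.8725/4.9208 = 0.3805.
x_1 = (2.4054 + 1.3363·0.3805)/3.7417 = 0.7788.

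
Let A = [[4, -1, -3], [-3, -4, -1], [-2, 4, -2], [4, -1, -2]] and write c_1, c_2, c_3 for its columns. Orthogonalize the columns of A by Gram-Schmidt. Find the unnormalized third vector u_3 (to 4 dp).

u_3 = (-1.8474, -1.8864, -2.5601, -0.8474)

q_1 = c_1/‖c_1‖ = (4, -3, -2, 4)/6.7082 = (0.5963, -0.4472, -0.2981, 0.5963).
r_{12} = q_1·c_2 = -0.5963.
u_2 = c_2 + 0.5963·q_1 = (-0.6444, -4.2667, 3.8222, -0.6444).
‖u_2‖ = 5.8004, so q_2 = (-0.1111, -0.7356, 0.6590, -0.1111).
r_{13} = q_1·c_3 = -1.9379; r_{23} = q_2·c_3 = -0.0268.
u_3 = c_3 + 1.9379·q_1 + 0.0268·q_2 = (-1.8474, -1.8864, -2.5601, -0.8474).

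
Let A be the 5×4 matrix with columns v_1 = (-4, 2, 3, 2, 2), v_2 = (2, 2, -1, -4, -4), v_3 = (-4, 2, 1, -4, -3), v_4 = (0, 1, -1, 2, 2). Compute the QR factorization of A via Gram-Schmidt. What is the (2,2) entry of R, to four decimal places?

v_1 = (-4, 2, 3, 2, 2); ‖v_1‖ = 6.0828, so e_1 = (-0.6576, 0.3288, 0.4932, 0.3288, 0.3288).
e_1·v_2 = (-0.6576)·2 + 0.3288·2 + 0.4932·(-1) + 0.3288·(-4) + 0.3288·(-4) = -3.7812.
u_2 = v_2 + 3.7812·e_1 = (-0.4865, 3.2432, 0.8649, -2.7568, -2.7568).
r_{22} = ‖u_2‖ = 5.1675.

r_{22} = 5.1675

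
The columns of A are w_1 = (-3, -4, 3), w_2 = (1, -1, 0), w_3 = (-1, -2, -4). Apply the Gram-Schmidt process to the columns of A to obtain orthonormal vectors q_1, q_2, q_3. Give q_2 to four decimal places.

q_2 = (0.7752, -0.6286, -0.0629)

q_1 = w_1/‖w_1‖ = (-3, -4, 3)/5.8310 = (-0.5145, -0.6860, 0.5145).
r_{12} = q_1·w_2 = 0.1715.
u_2 = w_2 − 0.1715·q_1 = (1.0882, -0.8824, -0.0882).
‖u_2‖ = 1.4038, so q_2 = (0.7752, -0.6286, -0.0629).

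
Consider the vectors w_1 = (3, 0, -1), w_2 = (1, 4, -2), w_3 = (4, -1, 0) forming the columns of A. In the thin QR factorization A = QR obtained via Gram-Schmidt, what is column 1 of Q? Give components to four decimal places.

q_1 = (0.9487, 0.0000, -0.3162)

q_1 = w_1/‖w_1‖ = (3, 0, -1)/3.1623 = (0.9487, 0.0000, -0.3162).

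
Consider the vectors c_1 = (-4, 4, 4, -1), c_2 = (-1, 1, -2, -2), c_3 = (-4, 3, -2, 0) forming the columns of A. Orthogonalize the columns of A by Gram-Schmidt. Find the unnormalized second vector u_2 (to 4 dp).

u_2 = (-0.8367, 0.8367, -2.1633, -1.9592)

c_1 = (-4, 4, 4, -1); ‖c_1‖ = 7.0000, so q_1 = (-0.5714, 0.5714, 0.5714, -0.1429).
q_1·c_2 = (-0.5714)·(-1) + 0.5714·1 + 0.5714·(-2) + (-0.1429)·(-2) = 0.2857.
u_2 = c_2 − 0.2857·q_1 = (-0.8367, 0.8367, -2.1633, -1.9592).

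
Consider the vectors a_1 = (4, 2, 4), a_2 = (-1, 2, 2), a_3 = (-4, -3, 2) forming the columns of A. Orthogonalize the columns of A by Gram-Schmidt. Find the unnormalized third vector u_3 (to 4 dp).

a_1 = (4, 2, 4); ‖a_1‖ = 6.0000, so q_1 = (0.6667, 0.3333, 0.6667).
q_1·a_2 = 0.6667·(-1) + 0.3333·2 + 0.6667·2 = 1.3333.
u_2 = a_2 − 1.3333·q_1 = (-1.8889, 1.5556, 1.1111).
‖u_2‖ = 2.6874, so q_2 = (-0.7029, 0.5788, 0.4134).
q_1·a_3 = 0.6667·(-4) + 0.3333·(-3) + 0.6667·2 = -2.3333; q_2·a_3 = (-0.7029)·(-4) + 0.5788·(-3) + 0.4134·2 = 1.9019.
u_3 = a_3 + 2.3333·q_1 − 1.9019·q_2 = (-1.1077, -3.3231, 2.7692).

u_3 = (-1.1077, -3.3231, 2.7692)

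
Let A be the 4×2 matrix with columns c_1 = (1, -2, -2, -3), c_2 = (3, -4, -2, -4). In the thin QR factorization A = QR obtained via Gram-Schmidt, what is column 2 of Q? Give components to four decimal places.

q_2 = (0.7071, -0.4714, 0.4714, 0.2357)

c_1 = (1, -2, -2, -3); ‖c_1‖ = 4.2426, so q_1 = (0.2357, -0.4714, -0.4714, -0.7071).
q_1·c_2 = 0.2357·3 + (-0.4714)·(-4) + (-0.4714)·(-2) + (-0.7071)·(-4) = 6.3640.
u_2 = c_2 − 6.3640·q_1 = (1.5000, -1.0000, 1.0000, 0.5000).
‖u_2‖ = 2.1213, so q_2 = (0.7071, -0.4714, 0.4714, 0.2357).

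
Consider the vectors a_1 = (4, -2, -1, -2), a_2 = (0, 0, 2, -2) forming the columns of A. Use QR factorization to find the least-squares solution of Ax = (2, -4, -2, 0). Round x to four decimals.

e_1 = a_1/‖a_1‖ = (4, -2, -1, -2)/5.0000 = (0.8000, -0.4000, -0.2000, -0.4000).
r_{12} = e_1·a_2 = 0.4000.
u_2 = a_2 − 0.4000·e_1 = (-0.3200, 0.1600, 2.0800, -1.8400).
‖u_2‖ = 2.8000, so e_2 = (-0.1143, 0.0571, 0.7429, -0.6571).
Qᵀb = (3.6000, -1.9429).
Back-substitute: x_2 = -1.9429/2.8000 = -0.6939.
x_1 = (3.6000 − 0.4000·(-0.6939))/5.0000 = 0.7755.

x = (0.7755, -0.6939)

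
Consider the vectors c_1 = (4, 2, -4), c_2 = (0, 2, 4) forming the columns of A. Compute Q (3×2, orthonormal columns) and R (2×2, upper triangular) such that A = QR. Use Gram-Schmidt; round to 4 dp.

q_1 = c_1/‖c_1‖ = (4, 2, -4)/6.0000 = (0.6667, 0.3333, -0.6667).
r_{12} = q_1·c_2 = -2.0000.
u_2 = c_2 + 2.0000·q_1 = (1.3333, 2.6667, 2.6667).
‖u_2‖ = 4.0000, so q_2 = (0.3333, 0.6667, 0.6667).

Q = [[0.6667, 0.3333], [0.3333, 0.6667], [-0.6667, 0.6667]], R = [[6.0000, -2.0000], [0.0000, 4.0000]]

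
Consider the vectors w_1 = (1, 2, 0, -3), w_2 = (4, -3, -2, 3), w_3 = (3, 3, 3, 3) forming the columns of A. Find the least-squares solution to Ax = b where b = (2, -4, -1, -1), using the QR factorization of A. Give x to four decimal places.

x = (0.3023, 0.6574, -0.4429)

w_1 = (1, 2, 0, -3); ‖w_1‖ = 3.7417, so e_1 = (0.2673, 0.5345, 0.0000, -0.8018).
e_1·w_2 = 0.2673·4 + 0.5345·(-3) + 0.0000·(-2) + (-0.8018)·3 = -2.9399.
u_2 = w_2 + 2.9399·e_1 = (4.7857, -1.4286, -2.0000, 0.6429).
‖u_2‖ = 5.4182, so e_2 = (0.8833, -0.2637, -0.3691, 0.1186).
e_1·w_3 = 0.2673·3 + 0.5345·3 + 0.0000·3 + (-0.8018)·3 = 0.0000; e_2·w_3 = 0.8833·3 + (-0.2637)·3 + (-0.3691)·3 + 0.1186·3 = 1.1074.
u_3 = w_3 + 0.0000·e_1 − 1.1074·e_2 = (2.0219, 3.2920, 3.4088, 2.8686).
‖u_3‖ = 5.8969, so e_3 = (0.3429, 0.5583, 0.5781, 0.4865).
Qᵀb = (-0.8018, 3.0716, -2.6118).
Back-substitute: x_3 = -2.6118/5.8969 = -0.4429.
x_2 = (3.0716 − 1.1074·(-0.4429))/5.4182 = 0.6574.
x_1 = (-0.8018 + 2.9399·0.6574 + 0.0000·(-0.4429))/3.7417 = 0.3023.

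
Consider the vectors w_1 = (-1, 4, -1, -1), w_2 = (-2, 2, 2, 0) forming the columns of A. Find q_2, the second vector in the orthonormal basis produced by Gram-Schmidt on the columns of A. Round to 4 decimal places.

q_2 = (-0.5374, 0.1075, 0.8241, 0.1433)

q_1 = w_1/‖w_1‖ = (-1, 4, -1, -1)/4.3589 = (-0.2294, 0.9177, -0.2294, -0.2294).
r_{12} = q_1·w_2 = 1.8353.
u_2 = w_2 − 1.8353·q_1 = (-1.5789, 0.3158, 2.4211, 0.4211).
‖u_2‖ = 2.9380, so q_2 = (-0.5374, 0.1075, 0.8241, 0.1433).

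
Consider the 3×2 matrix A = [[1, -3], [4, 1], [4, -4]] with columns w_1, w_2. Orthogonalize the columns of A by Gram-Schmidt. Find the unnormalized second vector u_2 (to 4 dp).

u_2 = (-2.5455, 2.8182, -2.1818)

q_1 = w_1/‖w_1‖ = (1, 4, 4)/5.7446 = (0.1741, 0.6963, 0.6963).
r_{12} = q_1·w_2 = -2.6112.
u_2 = w_2 + 2.6112·q_1 = (-2.5455, 2.8182, -2.1818).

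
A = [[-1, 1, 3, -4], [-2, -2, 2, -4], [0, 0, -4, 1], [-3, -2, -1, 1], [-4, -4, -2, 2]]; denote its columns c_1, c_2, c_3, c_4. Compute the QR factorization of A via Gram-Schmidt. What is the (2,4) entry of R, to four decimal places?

e_1 = c_1/‖c_1‖ = (-1, -2, 0, -3, -4)/5.4772 = (-0.1826, -0.3651, 0.0000, -0.5477, -0.7303).
r_{12} = e_1·c_2 = 4.5644.
u_2 = c_2 − 4.5644·e_1 = (1.8333, -0.3333, 0.0000, 0.5000, -0.6667).
‖u_2‖ = 2.0412, so e_2 = (0.8981, -0.1633, 0.0000, 0.2449, -0.3266).
r_{24} = e_2·c_4 = -3.3476.

r_{24} = -3.3476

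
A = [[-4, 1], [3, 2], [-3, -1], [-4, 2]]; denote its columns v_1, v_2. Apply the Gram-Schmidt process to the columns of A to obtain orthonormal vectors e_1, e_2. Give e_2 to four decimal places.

v_1 = (-4, 3, -3, -4); ‖v_1‖ = 7.0711, so e_1 = (-0.5657, 0.4243, -0.4243, -0.5657).
e_1·v_2 = (-0.5657)·1 + 0.4243·2 + (-0.4243)·(-1) + (-0.5657)·2 = -0.4243.
u_2 = v_2 + 0.4243·e_1 = (0.7600, 2.1800, -1.1800, 1.7600).
‖u_2‖ = 3.1337, so e_2 = (0.2425, 0.6957, -0.3766, 0.5616).

e_2 = (0.2425, 0.6957, -0.3766, 0.5616)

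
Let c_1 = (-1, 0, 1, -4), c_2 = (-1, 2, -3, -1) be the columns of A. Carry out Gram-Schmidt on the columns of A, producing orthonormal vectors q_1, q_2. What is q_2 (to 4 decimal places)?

q_2 = (-0.2312, 0.5203, -0.8093, -0.1445)

c_1 = (-1, 0, 1, -4); ‖c_1‖ = 4.2426, so q_1 = (-0.2357, 0.0000, 0.2357, -0.9428).
q_1·c_2 = (-0.2357)·(-1) + 0.0000·2 + 0.2357·(-3) + (-0.9428)·(-1) = 0.4714.
u_2 = c_2 − 0.4714·q_1 = (-0.8889, 2.0000, -3.1111, -0.5556).
‖u_2‖ = 3.8442, so q_2 = (-0.2312, 0.5203, -0.8093, -0.1445).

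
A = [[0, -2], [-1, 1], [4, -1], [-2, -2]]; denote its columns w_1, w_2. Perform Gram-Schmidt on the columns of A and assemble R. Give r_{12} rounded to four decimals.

w_1 = (0, -1, 4, -2); ‖w_1‖ = 4.5826, so e_1 = (0.0000, -0.2182, 0.8729, -0.4364).
r_{12} = e_1·w_2 = -0.2182.

r_{12} = -0.2182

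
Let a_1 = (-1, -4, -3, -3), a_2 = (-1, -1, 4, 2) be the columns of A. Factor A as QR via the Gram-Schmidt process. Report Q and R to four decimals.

Q = [[-0.1690, -0.3310], [-0.6761, -0.5999], [-0.5071, 0.6964], [-0.5071, 0.2137]], R = [[5.9161, -2.1974], [0.0000, 4.1438]]

a_1 = (-1, -4, -3, -3); ‖a_1‖ = 5.9161, so e_1 = (-0.1690, -0.6761, -0.5071, -0.5071).
e_1·a_2 = (-0.1690)·(-1) + (-0.6761)·(-1) + (-0.5071)·4 + (-0.5071)·2 = -2.1974.
u_2 = a_2 + 2.1974·e_1 = (-1.3714, -2.4857, 2.8857, 0.8857).
‖u_2‖ = 4.1438, so e_2 = (-0.3310, -0.5999, 0.6964, 0.2137).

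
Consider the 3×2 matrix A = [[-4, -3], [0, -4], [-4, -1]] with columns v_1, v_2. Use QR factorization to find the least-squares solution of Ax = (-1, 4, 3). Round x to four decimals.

v_1 = (-4, 0, -4); ‖v_1‖ = 5.6569, so q_1 = (-0.7071, 0.0000, -0.7071).
q_1·v_2 = (-0.7071)·(-3) + 0.0000·(-4) + (-0.7071)·(-1) = 2.8284.
u_2 = v_2 − 2.8284·q_1 = (-1.0000, -4.0000, 1.0000).
‖u_2‖ = 4.2426, so q_2 = (-0.2357, -0.9428, 0.2357).
Qᵀb = (-1.4142, -2.8284).
Back-substitute: x_2 = -2.8284/4.2426 = -0.6667.
x_1 = (-1.4142 − 2.8284·(-0.6667))/5.6569 = 0.0833.

x = (0.0833, -0.6667)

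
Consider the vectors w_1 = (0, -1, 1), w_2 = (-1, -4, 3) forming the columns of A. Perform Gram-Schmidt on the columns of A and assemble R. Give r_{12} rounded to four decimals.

q_1 = w_1/‖w_1‖ = (0, -1, 1)/1.4142 = (0.0000, -0.7071, 0.7071).
r_{12} = q_1·w_2 = 4.9497.

r_{12} = 4.9497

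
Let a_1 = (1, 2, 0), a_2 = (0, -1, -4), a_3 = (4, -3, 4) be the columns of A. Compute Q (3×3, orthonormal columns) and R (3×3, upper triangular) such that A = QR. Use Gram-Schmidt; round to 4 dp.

Q = [[0.4472, 0.0994, 0.8889], [0.8944, -0.0497, -0.4444], [0.0000, -0.9938, 0.1111]], R = [[2.2361, -0.8944, -0.8944], [0.0000, 4.0249, -3.4286], [0.0000, 0.0000, 5.3333]]

a_1 = (1, 2, 0); ‖a_1‖ = 2.2361, so q_1 = (0.4472, 0.8944, 0.0000).
q_1·a_2 = 0.4472·0 + 0.8944·(-1) + 0.0000·(-4) = -0.8944.
u_2 = a_2 + 0.8944·q_1 = (0.4000, -0.2000, -4.0000).
‖u_2‖ = 4.0249, so q_2 = (0.0994, -0.0497, -0.9938).
q_1·a_3 = 0.4472·4 + 0.8944·(-3) + 0.0000·4 = -0.8944; q_2·a_3 = 0.0994·4 + (-0.0497)·(-3) + (-0.9938)·4 = -3.4286.
u_3 = a_3 + 0.8944·q_1 + 3.4286·q_2 = (4.7407, -2.3704, 0.5926).
‖u_3‖ = 5.3333, so q_3 = (0.8889, -0.4444, 0.1111).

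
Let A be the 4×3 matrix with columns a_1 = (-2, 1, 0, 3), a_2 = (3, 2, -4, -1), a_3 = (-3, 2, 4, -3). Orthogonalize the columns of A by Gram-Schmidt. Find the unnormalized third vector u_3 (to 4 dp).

u_3 = (-1.7466, 3.8167, 1.2075, -2.4367)

e_1 = a_1/‖a_1‖ = (-2, 1, 0, 3)/3.7417 = (-0.5345, 0.2673, 0.0000, 0.8018).
r_{12} = e_1·a_2 = -1.8708.
u_2 = a_2 + 1.8708·e_1 = (2.0000, 2.5000, -4.0000, 0.5000).
‖u_2‖ = 5.1478, so e_2 = (0.3885, 0.4856, -0.7770, 0.0971).
r_{13} = e_1·a_3 = -0.2673; r_{23} = e_2·a_3 = -3.5938.
u_3 = a_3 + 0.2673·e_1 + 3.5938·e_2 = (-1.7466, 3.8167, 1.2075, -2.4367).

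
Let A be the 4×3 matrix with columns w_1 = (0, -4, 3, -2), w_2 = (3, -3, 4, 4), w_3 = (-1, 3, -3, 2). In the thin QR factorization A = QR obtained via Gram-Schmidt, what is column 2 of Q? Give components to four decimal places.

e_1 = w_1/‖w_1‖ = (0, -4, 3, -2)/5.3852 = (0.0000, -0.7428, 0.5571, -0.3714).
r_{12} = e_1·w_2 = 2.9711.
u_2 = w_2 − 2.9711·e_1 = (3.0000, -0.7931, 2.3448, 5.1034).
‖u_2‖ = 6.4166, so e_2 = (0.4675, -0.1236, 0.3654, 0.7954).

e_2 = (0.4675, -0.1236, 0.3654, 0.7954)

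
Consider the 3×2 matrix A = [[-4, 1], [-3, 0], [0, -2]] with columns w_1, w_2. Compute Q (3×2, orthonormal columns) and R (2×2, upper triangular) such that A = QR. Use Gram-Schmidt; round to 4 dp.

Q = [[-0.8000, 0.1724], [-0.6000, -0.2299], [0.0000, -0.9578]], R = [[5.0000, -0.8000], [0.0000, 2.0881]]

w_1 = (-4, -3, 0); ‖w_1‖ = 5.0000, so q_1 = (-0.8000, -0.6000, 0.0000).
q_1·w_2 = (-0.8000)·1 + (-0.6000)·0 + 0.0000·(-2) = -0.8000.
u_2 = w_2 + 0.8000·q_1 = (0.3600, -0.4800, -2.0000).
‖u_2‖ = 2.0881, so q_2 = (0.1724, -0.2299, -0.9578).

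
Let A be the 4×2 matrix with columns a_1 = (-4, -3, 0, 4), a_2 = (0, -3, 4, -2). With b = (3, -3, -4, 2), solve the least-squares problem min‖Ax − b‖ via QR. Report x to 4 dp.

x = (0.1313, -0.3838)

a_1 = (-4, -3, 0, 4); ‖a_1‖ = 6.4031, so e_1 = (-0.6247, -0.4685, 0.0000, 0.6247).
e_1·a_2 = (-0.6247)·0 + (-0.4685)·(-3) + 0.0000·4 + 0.6247·(-2) = 0.1562.
u_2 = a_2 − 0.1562·e_1 = (0.0976, -2.9268, 4.0000, -2.0976).
‖u_2‖ = 5.3829, so e_2 = (0.0181, -0.5437, 0.7431, -0.3897).
Qᵀb = (0.7809, -2.0662).
Back-substitute: x_2 = -2.0662/5.3829 = -0.3838.
x_1 = (0.7809 − 0.1562·(-0.3838))/6.4031 = 0.1313.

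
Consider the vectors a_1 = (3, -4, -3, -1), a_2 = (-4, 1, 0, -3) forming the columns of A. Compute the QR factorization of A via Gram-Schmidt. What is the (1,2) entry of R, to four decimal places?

q_1 = a_1/‖a_1‖ = (3, -4, -3, -1)/5.9161 = (0.5071, -0.6761, -0.5071, -0.1690).
r_{12} = q_1·a_2 = -2.1974.

r_{12} = -2.1974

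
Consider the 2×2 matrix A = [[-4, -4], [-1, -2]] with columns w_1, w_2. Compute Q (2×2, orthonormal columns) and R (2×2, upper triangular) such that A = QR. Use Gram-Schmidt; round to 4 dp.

w_1 = (-4, -1); ‖w_1‖ = 4.1231, so e_1 = (-0.9701, -0.2425).
e_1·w_2 = (-0.9701)·(-4) + (-0.2425)·(-2) = 4.3656.
u_2 = w_2 − 4.3656·e_1 = (0.2353, -0.9412).
‖u_2‖ = 0.9701, so e_2 = (0.2425, -0.9701).

Q = [[-0.9701, 0.2425], [-0.2425, -0.9701]], R = [[4.1231, 4.3656], [0.0000, 0.9701]]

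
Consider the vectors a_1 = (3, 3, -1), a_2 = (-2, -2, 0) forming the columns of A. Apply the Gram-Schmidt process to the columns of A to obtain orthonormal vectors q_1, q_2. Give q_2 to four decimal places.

q_2 = (-0.1622, -0.1622, -0.9733)

a_1 = (3, 3, -1); ‖a_1‖ = 4.3589, so q_1 = (0.6882, 0.6882, -0.2294).
q_1·a_2 = 0.6882·(-2) + 0.6882·(-2) + (-0.2294)·0 = -2.7530.
u_2 = a_2 + 2.7530·q_1 = (-0.1053, -0.1053, -0.6316).
‖u_2‖ = 0.6489, so q_2 = (-0.1622, -0.1622, -0.9733).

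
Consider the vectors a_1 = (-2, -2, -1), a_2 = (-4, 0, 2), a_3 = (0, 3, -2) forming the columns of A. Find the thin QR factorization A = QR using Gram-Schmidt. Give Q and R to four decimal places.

a_1 = (-2, -2, -1); ‖a_1‖ = 3.0000, so q_1 = (-0.6667, -0.6667, -0.3333).
q_1·a_2 = (-0.6667)·(-4) + (-0.6667)·0 + (-0.3333)·2 = 2.0000.
u_2 = a_2 − 2.0000·q_1 = (-2.6667, 1.3333, 2.6667).
‖u_2‖ = 4.0000, so q_2 = (-0.6667, 0.3333, 0.6667).
q_1·a_3 = (-0.6667)·0 + (-0.6667)·3 + (-0.3333)·(-2) = -1.3333; q_2·a_3 = (-0.6667)·0 + 0.3333·3 + 0.6667·(-2) = -0.3333.
u_3 = a_3 + 1.3333·q_1 + 0.3333·q_2 = (-1.1111, 2.2222, -2.2222).
‖u_3‖ = 3.3333, so q_3 = (-0.3333, 0.6667, -0.6667).

Q = [[-0.6667, -0.6667, -0.3333], [-0.6667, 0.3333, 0.6667], [-0.3333, 0.6667, -0.6667]], R = [[3.0000, 2.0000, -1.3333], [0.0000, 4.0000, -0.3333], [0.0000, 0.0000, 3.3333]]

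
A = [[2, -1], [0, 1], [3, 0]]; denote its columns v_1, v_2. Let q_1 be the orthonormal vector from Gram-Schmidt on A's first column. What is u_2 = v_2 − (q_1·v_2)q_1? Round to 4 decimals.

u_2 = (-0.6923, 1.0000, 0.4615)

v_1 = (2, 0, 3); ‖v_1‖ = 3.6056, so q_1 = (0.5547, 0.0000, 0.8321).
q_1·v_2 = 0.5547·(-1) + 0.0000·1 + 0.8321·0 = -0.5547.
u_2 = v_2 + 0.5547·q_1 = (-0.6923, 1.0000, 0.4615).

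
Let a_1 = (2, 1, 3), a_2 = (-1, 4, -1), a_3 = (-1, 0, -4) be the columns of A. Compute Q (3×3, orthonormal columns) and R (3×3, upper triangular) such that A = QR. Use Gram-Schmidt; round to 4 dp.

a_1 = (2, 1, 3); ‖a_1‖ = 3.7417, so q_1 = (0.5345, 0.2673, 0.8018).
q_1·a_2 = 0.5345·(-1) + 0.2673·4 + 0.8018·(-1) = -0.2673.
u_2 = a_2 + 0.2673·q_1 = (-0.8571, 4.0714, -0.7857).
‖u_2‖ = 4.2342, so q_2 = (-0.2024, 0.9616, -0.1856).
q_1·a_3 = 0.5345·(-1) + 0.2673·0 + 0.8018·(-4) = -3.7417; q_2·a_3 = (-0.2024)·(-1) + 0.9616·0 + (-0.1856)·(-4) = 0.9447.
u_3 = a_3 + 3.7417·q_1 − 0.9447·q_2 = (1.1912, 0.0916, -0.8247).
‖u_3‖ = 1.4517, so q_3 = (0.8206, 0.0631, -0.5681).

Q = [[0.5345, -0.2024, 0.8206], [0.2673, 0.9616, 0.0631], [0.8018, -0.1856, -0.5681]], R = [[3.7417, -0.2673, -3.7417], [0.0000, 4.2342, 0.9447], [0.0000, 0.0000, 1.4517]]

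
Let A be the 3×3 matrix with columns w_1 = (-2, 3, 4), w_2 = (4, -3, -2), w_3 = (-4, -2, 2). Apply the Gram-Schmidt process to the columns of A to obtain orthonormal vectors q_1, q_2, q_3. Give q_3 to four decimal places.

w_1 = (-2, 3, 4); ‖w_1‖ = 5.3852, so q_1 = (-0.3714, 0.5571, 0.7428).
q_1·w_2 = (-0.3714)·4 + 0.5571·(-3) + 0.7428·(-2) = -4.6424.
u_2 = w_2 + 4.6424·q_1 = (2.2759, -0.4138, 1.4483).
‖u_2‖ = 2.7292, so q_2 = (0.8339, -0.1516, 0.5307).
q_1·w_3 = (-0.3714)·(-4) + 0.5571·(-2) + 0.7428·2 = 1.8570; q_2·w_3 = 0.8339·(-4) + (-0.1516)·(-2) + 0.5307·2 = -1.9711.
u_3 = w_3 − 1.8570·q_1 + 1.9711·q_2 = (-1.6667, -3.3333, 1.6667).
‖u_3‖ = 4.0825, so q_3 = (-0.4082, -0.8165, 0.4082).

q_3 = (-0.4082, -0.8165, 0.4082)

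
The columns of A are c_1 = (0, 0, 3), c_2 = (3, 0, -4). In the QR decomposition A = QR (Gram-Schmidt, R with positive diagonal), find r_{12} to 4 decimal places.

c_1 = (0, 0, 3); ‖c_1‖ = 3.0000, so e_1 = (0.0000, 0.0000, 1.0000).
r_{12} = e_1·c_2 = -4.0000.

r_{12} = -4.0000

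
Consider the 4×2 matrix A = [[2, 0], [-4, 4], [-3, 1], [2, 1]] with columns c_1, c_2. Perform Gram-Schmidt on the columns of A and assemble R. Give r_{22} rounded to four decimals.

r_{22} = 3.0401

c_1 = (2, -4, -3, 2); ‖c_1‖ = 5.7446, so q_1 = (0.3482, -0.6963, -0.5222, 0.3482).
q_1·c_2 = 0.3482·0 + (-0.6963)·4 + (-0.5222)·1 + 0.3482·1 = -2.9593.
u_2 = c_2 + 2.9593·q_1 = (1.0303, 1.9394, -0.5455, 2.0303).
r_{22} = ‖u_2‖ = 3.0401.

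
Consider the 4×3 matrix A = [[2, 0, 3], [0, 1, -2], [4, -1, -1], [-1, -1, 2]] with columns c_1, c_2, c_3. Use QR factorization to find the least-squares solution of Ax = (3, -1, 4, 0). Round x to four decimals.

e_1 = c_1/‖c_1‖ = (2, 0, 4, -1)/4.5826 = (0.4364, 0.0000, 0.8729, -0.2182).
r_{12} = e_1·c_2 = -0.6547.
u_2 = c_2 + 0.6547·e_1 = (0.2857, 1.0000, -0.4286, -1.1429).
‖u_2‖ = 1.6036, so e_2 = (0.1782, 0.6236, -0.2673, -0.7127).
r_{13} = e_1·c_3 = 0.0000; r_{23} = e_2·c_3 = -1.8708.
u_3 = c_3 − 0.0000·e_1 + 1.8708·e_2 = (3.3333, -0.8333, -1.5000, 0.6667).
‖u_3‖ = 3.8079, so e_3 = (0.8754, -0.2188, -0.3939, 0.1751).
Qᵀb = (4.8008, -1.1581, 1.2693).
Back-substitute: x_3 = 1.2693/3.8079 = 0.3333.
x_2 = (-1.1581 + 1.8708·0.3333)/1.6036 = -0.3333.
x_1 = (4.8008 + 0.6547·(-0.3333) − 0.0000·0.3333)/4.5826 = 1.0000.

x = (1.0000, -0.3333, 0.3333)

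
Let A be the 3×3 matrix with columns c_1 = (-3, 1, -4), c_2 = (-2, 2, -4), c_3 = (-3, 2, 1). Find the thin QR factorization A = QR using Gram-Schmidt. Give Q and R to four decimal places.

Q = [[-0.5883, 0.5661, -0.5774], [0.1961, 0.7926, 0.5774], [-0.7845, -0.2265, 0.5774]], R = [[5.0990, 4.7068, 1.3728], [0.0000, 1.3587, -0.3397], [0.0000, 0.0000, 3.4641]]

e_1 = c_1/‖c_1‖ = (-3, 1, -4)/5.0990 = (-0.5883, 0.1961, -0.7845).
r_{12} = e_1·c_2 = 4.7068.
u_2 = c_2 − 4.7068·e_1 = (0.7692, 1.0769, -0.3077).
‖u_2‖ = 1.3587, so e_2 = (0.5661, 0.7926, -0.2265).
r_{13} = e_1·c_3 = 1.3728; r_{23} = e_2·c_3 = -0.3397.
u_3 = c_3 − 1.3728·e_1 + 0.3397·e_2 = (-2.0000, 2.0000, 2.0000).
‖u_3‖ = 3.4641, so e_3 = (-0.5774, 0.5774, 0.5774).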